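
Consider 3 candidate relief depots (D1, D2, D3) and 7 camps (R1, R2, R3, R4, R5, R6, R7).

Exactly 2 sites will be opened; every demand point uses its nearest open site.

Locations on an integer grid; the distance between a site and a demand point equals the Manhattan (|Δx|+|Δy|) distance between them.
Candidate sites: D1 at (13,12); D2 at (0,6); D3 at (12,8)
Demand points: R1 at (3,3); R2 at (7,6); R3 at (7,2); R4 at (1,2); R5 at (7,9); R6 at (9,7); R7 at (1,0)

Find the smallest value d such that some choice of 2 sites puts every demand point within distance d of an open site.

Open {D1, D2}.
  Farthest demand point is R3 at distance 11 (to D2); all others are ≤ 11.
With {D2, D3} the worst case is 11.
With {D1, D3} the worst case is 19.
No size-2 selection achieves below 11.

11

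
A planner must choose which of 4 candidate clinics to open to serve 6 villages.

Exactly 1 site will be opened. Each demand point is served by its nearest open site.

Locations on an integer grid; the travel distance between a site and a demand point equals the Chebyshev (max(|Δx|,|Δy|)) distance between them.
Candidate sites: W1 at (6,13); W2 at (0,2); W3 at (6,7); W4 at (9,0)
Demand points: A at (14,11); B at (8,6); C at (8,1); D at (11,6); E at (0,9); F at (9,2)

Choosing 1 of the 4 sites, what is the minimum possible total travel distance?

32

Open {W3}.
  A→W3 8, B→W3 2, C→W3 6, D→W3 5, E→W3 6, F→W3 5  ⇒ total 32.
Compare {W4}: total 35.
Compare {W1}: total 51.
No size-1 selection does better; minimum is 32.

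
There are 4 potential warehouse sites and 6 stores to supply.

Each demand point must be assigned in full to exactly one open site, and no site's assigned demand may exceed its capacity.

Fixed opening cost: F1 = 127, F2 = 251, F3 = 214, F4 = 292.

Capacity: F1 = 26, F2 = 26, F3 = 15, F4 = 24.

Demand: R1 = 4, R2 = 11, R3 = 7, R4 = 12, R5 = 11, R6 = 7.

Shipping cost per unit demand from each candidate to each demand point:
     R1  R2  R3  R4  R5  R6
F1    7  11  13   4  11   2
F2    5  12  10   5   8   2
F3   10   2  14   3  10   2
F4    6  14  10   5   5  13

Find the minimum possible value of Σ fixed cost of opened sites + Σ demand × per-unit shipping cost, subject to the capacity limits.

771

Open {F1, F2}; cheapest assignment that respects the capacities:
  F1 (cap 26, load 26): R3, R4, R6 — cost 7×13 + 12×4 + 7×2 = 153
  F2 (cap 26, load 26): R1, R2, R5 — cost 4×5 + 11×12 + 11×8 = 240
  Shipping 393, fixed 378 → total 771.
  Any other capacity-feasible assignment to {F1, F2} ships for at least 393.
Compare {F1, F2, F3}: its best feasible assignment gives total 854.
Compare {F1, F3, F4}: its best feasible assignment gives total 866.
Every other set of open sites that can feasibly serve all demand totals ≥ 854 even under its best assignment. Minimum: 771.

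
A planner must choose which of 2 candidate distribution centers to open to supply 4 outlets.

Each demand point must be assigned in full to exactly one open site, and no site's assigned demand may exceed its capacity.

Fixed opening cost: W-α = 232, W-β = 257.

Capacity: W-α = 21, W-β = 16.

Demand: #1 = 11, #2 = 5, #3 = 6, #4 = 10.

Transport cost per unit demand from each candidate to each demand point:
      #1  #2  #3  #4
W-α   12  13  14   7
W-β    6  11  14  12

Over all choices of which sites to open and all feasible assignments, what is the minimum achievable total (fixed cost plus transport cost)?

Open {W-α, W-β}; cheapest assignment that respects the capacities:
  W-α (cap 21, load 16): #3, #4 — cost 6×14 + 10×7 = 154
  W-β (cap 16, load 16): #1, #2 — cost 11×6 + 5×11 = 121
  Shipping 275, fixed 489 → total 764.
  Any other capacity-feasible assignment to {W-α, W-β} ships for at least 275.
Total demand is 32 and no other set of sites has combined capacity ≥ 32, so {W-α, W-β} is the only feasible choice of open sites. Minimum: 764.

764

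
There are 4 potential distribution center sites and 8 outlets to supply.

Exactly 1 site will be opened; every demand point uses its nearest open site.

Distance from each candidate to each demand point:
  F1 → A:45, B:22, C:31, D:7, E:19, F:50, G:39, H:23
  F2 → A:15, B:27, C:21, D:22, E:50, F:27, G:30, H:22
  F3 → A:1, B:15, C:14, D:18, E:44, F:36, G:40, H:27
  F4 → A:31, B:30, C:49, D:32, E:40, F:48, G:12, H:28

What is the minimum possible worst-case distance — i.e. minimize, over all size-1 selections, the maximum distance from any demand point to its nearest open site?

Open {F3}.
  Farthest demand point is E at distance 44 (to F3); all others are ≤ 44.
With {F4} the worst case is 49.
With {F1} the worst case is 50.
No size-1 selection achieves below 44.

44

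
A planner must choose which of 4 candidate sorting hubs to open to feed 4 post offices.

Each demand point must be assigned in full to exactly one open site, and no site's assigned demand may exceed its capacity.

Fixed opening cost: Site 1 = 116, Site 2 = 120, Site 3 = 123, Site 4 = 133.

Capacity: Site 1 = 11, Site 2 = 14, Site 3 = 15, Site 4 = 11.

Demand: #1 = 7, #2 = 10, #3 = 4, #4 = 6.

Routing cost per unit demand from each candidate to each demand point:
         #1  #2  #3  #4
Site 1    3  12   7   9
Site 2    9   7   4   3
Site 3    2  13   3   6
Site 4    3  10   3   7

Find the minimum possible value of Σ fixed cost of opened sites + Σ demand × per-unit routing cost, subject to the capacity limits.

379

Open {Site 2, Site 3}; cheapest assignment that respects the capacities:
  Site 2 (cap 14, load 14): #2, #3 — cost 10×7 + 4×4 = 86
  Site 3 (cap 15, load 13): #1, #4 — cost 7×2 + 6×6 = 50
  Shipping 136, fixed 243 → total 379.
  Any other capacity-feasible assignment to {Site 2, Site 3} ships for at least 136.
Compare {Site 1, Site 2, Site 3}: its best feasible assignment gives total 495.
Compare {Site 2, Site 3, Site 4}: its best feasible assignment gives total 508.
Every other set of open sites that can feasibly serve all demand totals ≥ 495 even under its best assignment. Minimum: 379.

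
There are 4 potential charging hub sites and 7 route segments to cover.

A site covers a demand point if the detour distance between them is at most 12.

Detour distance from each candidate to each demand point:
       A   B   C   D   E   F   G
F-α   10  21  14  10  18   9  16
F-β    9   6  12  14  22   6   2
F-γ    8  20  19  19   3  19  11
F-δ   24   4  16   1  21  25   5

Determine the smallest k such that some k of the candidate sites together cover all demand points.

3

Coverage sets (demand points within 12 of each site):
  F-α: {A, D, F}
  F-β: {A, B, C, F, G}
  F-γ: {A, E, G}
  F-δ: {B, D, G}
No 2 sites suffice: every size-2 union leaves at least one demand point uncovered.
But {F-α, F-β, F-γ} covers everything, so the minimum is 3.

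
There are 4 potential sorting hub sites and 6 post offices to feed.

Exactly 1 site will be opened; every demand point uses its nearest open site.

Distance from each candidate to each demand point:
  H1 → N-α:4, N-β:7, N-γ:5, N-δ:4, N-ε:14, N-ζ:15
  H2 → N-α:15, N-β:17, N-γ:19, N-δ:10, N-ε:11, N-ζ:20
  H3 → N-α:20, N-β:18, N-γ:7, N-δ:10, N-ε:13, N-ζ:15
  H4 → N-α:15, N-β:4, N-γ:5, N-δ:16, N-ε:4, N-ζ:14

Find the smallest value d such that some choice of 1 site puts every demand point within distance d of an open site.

Open {H1}.
  Farthest demand point is N-ζ at distance 15 (to H1); all others are ≤ 15.
With {H4} the worst case is 16.
With {H2} the worst case is 20.
No size-1 selection achieves below 15.

15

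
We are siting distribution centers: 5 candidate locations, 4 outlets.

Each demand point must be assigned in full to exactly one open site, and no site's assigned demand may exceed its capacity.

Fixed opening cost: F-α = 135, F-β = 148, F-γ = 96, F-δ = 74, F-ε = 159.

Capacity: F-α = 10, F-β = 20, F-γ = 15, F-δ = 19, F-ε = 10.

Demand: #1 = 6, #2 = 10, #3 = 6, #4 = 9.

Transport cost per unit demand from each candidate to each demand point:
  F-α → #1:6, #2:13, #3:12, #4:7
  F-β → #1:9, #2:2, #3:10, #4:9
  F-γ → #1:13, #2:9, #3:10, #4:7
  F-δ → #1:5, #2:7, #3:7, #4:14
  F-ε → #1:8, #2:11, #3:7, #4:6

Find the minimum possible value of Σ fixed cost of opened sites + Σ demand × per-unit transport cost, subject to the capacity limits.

393

Open {F-γ, F-δ}; cheapest assignment that respects the capacities:
  F-γ (cap 15, load 15): #3, #4 — cost 6×10 + 9×7 = 123
  F-δ (cap 19, load 16): #1, #2 — cost 6×5 + 10×7 = 100
  Shipping 223, fixed 170 → total 393.
  Any other capacity-feasible assignment to {F-γ, F-δ} ships for at least 223.
Compare {F-β, F-δ}: its best feasible assignment gives total 395.
Compare {F-β, F-γ}: its best feasible assignment gives total 441.
Every other set of open sites that can feasibly serve all demand totals ≥ 395 even under its best assignment. Minimum: 393.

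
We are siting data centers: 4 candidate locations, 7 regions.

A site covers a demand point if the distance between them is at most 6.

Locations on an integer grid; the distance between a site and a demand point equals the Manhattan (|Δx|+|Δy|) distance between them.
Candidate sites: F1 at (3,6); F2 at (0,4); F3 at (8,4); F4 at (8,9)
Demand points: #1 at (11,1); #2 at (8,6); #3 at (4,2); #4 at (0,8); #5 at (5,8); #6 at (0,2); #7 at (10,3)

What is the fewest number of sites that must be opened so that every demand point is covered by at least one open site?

Coverage sets (demand points within 6 of each site):
  F1: {#2, #3, #4, #5}
  F2: {#3, #4, #6}
  F3: {#1, #2, #3, #7}
  F4: {#2, #5}
No 2 sites suffice: every size-2 union leaves at least one demand point uncovered.
But {F1, F2, F3} covers everything, so the minimum is 3.

3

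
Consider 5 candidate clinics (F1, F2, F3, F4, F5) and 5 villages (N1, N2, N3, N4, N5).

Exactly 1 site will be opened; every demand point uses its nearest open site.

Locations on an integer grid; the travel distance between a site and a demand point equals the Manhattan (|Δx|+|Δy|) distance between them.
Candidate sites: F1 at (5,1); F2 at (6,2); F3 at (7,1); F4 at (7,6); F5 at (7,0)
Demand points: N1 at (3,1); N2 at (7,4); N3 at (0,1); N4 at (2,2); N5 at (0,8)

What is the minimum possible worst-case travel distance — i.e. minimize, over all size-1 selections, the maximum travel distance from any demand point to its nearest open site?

12

Open {F1}.
  Farthest demand point is N5 at travel distance 12 (to F1); all others are ≤ 12.
With {F2} the worst case is 12.
With {F4} the worst case is 12.
No size-1 selection achieves below 12.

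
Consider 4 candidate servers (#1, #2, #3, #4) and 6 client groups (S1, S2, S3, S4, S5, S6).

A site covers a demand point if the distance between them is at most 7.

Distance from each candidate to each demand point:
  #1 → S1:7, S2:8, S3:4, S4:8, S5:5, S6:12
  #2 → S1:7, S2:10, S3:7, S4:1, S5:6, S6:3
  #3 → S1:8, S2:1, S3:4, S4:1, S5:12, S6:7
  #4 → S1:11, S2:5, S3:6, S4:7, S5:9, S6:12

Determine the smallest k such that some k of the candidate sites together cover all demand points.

2

Coverage sets (demand points within 7 of each site):
  #1: {S1, S3, S5}
  #2: {S1, S3, S4, S5, S6}
  #3: {S2, S3, S4, S6}
  #4: {S2, S3, S4}
No single site covers all 6 demand points.
But {#1, #3} covers everything, so the minimum is 2.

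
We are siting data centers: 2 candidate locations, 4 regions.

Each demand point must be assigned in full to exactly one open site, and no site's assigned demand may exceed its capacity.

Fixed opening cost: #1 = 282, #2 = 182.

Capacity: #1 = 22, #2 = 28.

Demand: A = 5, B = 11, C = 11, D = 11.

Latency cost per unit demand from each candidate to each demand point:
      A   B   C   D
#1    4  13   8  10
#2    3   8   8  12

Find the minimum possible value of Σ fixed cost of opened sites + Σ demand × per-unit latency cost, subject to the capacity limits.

765

Open {#1, #2}; cheapest assignment that respects the capacities:
  #1 (cap 22, load 22): C, D — cost 11×8 + 11×10 = 198
  #2 (cap 28, load 16): A, B — cost 5×3 + 11×8 = 103
  Shipping 301, fixed 464 → total 765.
  Any other capacity-feasible assignment to {#1, #2} ships for at least 301.
Total demand is 38 and no other set of sites has combined capacity ≥ 38, so {#1, #2} is the only feasible choice of open sites. Minimum: 765.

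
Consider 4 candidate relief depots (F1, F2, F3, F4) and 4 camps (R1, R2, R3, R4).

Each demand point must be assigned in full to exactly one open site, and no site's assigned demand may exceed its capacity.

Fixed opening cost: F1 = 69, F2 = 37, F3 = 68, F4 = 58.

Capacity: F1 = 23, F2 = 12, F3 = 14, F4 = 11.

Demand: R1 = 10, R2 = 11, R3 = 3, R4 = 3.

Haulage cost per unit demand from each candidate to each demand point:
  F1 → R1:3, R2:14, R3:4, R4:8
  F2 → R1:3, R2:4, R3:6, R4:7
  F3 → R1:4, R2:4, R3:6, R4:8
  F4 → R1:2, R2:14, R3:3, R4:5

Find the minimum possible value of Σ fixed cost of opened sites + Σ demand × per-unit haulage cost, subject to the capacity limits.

Open {F1, F2}; cheapest assignment that respects the capacities:
  F1 (cap 23, load 16): R1, R3, R4 — cost 10×3 + 3×4 + 3×8 = 66
  F2 (cap 12, load 11): R2 — cost 11×4 = 44
  Shipping 110, fixed 106 → total 216.
  Any other capacity-feasible assignment to {F1, F2} ships for at least 110.
Compare {F1, F3}: its best feasible assignment gives total 247.
Compare {F2, F3, F4}: its best feasible assignment gives total 261.
Every other set of open sites that can feasibly serve all demand totals ≥ 247 even under its best assignment. Minimum: 216.

216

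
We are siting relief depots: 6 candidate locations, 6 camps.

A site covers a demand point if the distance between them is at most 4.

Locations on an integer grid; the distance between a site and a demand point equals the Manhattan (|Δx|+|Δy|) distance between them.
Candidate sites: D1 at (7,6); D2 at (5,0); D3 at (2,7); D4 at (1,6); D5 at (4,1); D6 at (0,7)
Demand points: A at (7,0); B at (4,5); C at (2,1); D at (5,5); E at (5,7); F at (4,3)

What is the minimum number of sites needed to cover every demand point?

Coverage sets (demand points within 4 of each site):
  D1: {B, D, E}
  D2: {A, C, F}
  D3: {B, E}
  D4: {B}
  D5: {A, B, C, F}
  D6: {}
No single site covers all 6 demand points.
But {D1, D2} covers everything, so the minimum is 2.

2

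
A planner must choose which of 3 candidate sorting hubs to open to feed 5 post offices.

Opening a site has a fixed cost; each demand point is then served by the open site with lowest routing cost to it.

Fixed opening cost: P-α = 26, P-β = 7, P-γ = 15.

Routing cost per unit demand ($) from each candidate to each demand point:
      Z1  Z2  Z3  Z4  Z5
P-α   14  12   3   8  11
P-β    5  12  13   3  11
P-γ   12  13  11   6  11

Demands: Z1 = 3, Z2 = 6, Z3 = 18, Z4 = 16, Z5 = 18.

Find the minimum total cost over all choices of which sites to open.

420

Open {P-α, P-β}: assign each demand point to its cheapest open site.
  Z1→P-β 3×5=15, Z2→P-α 6×12=72, Z3→P-α 18×3=54, Z4→P-β 16×3=48, Z5→P-α 18×11=198
  routing cost 387, fixed 33 → total 420.
Compare {P-α, P-β, P-γ}: routing cost 387 + fixed 48 = 435.
Compare {P-α, P-γ}: routing cost 456 + fixed 41 = 497.
Compare {P-α}: routing cost 494 + fixed 26 = 520.
All other subsets cost ≥ 435. Minimum total cost: 420.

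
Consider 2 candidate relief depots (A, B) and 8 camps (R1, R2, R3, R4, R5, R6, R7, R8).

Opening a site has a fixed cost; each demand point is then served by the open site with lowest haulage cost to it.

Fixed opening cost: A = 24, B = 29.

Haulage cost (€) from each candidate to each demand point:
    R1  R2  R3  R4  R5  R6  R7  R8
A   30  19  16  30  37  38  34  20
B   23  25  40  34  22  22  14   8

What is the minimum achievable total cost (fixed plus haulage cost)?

Open {A, B}: assign each demand point to its cheapest open site.
  R1→B 23, R2→A 19, R3→A 16, R4→A 30, R5→B 22, R6→B 22, R7→B 14, R8→B 8
  haulage cost 154, fixed 53 → total 207.
Compare {B}: haulage cost 188 + fixed 29 = 217.
Compare {A}: haulage cost 224 + fixed 24 = 248.

207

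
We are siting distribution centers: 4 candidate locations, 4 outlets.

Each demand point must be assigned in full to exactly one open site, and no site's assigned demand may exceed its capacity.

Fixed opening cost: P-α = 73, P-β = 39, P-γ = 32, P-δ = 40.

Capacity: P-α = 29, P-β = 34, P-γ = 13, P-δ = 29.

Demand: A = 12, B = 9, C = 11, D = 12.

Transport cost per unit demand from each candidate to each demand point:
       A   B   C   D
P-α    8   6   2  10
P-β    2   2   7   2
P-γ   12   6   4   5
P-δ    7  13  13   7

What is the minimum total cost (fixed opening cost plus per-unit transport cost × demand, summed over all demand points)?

181

Open {P-β, P-γ}; cheapest assignment that respects the capacities:
  P-β (cap 34, load 33): A, B, D — cost 12×2 + 9×2 + 12×2 = 66
  P-γ (cap 13, load 11): C — cost 11×4 = 44
  Shipping 110, fixed 71 → total 181.
  Any other capacity-feasible assignment to {P-β, P-γ} ships for at least 110.
Compare {P-α, P-β}: its best feasible assignment gives total 200.
Compare {P-β, P-γ, P-δ}: its best feasible assignment gives total 221.
Every other set of open sites that can feasibly serve all demand totals ≥ 200 even under its best assignment. Minimum: 181.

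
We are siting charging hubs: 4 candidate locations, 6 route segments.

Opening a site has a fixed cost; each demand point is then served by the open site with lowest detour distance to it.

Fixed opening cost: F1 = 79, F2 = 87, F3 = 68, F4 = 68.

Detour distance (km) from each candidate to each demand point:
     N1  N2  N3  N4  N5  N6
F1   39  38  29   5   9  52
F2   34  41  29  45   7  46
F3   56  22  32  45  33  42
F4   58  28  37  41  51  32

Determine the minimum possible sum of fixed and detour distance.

Open {F1}: assign each demand point to its cheapest open site.
  N1→F1 39, N2→F1 38, N3→F1 29, N4→F1 5, N5→F1 9, N6→F1 52
  detour distance 172, fixed 79 → total 251.
Compare {F2}: detour distance 202 + fixed 87 = 289.
Compare {F1, F4}: detour distance 142 + fixed 147 = 289.
Compare {F1, F3}: detour distance 146 + fixed 147 = 293.
All other subsets cost ≥ 289. Minimum total cost: 251.

251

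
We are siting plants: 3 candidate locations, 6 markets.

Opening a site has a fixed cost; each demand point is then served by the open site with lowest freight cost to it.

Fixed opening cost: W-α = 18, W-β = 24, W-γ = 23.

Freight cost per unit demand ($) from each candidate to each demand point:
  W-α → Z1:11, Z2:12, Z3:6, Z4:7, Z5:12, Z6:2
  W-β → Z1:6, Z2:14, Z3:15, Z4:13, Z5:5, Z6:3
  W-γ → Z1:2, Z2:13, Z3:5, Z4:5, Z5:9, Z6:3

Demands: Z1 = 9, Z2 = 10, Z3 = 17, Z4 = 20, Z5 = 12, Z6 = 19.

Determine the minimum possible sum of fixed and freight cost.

486

Open {W-α, W-β, W-γ}: assign each demand point to its cheapest open site.
  Z1→W-γ 9×2=18, Z2→W-α 10×12=120, Z3→W-γ 17×5=85, Z4→W-γ 20×5=100, Z5→W-β 12×5=60, Z6→W-α 19×2=38
  freight cost 421, fixed 65 → total 486.
Compare {W-β, W-γ}: freight cost 450 + fixed 47 = 497.
Compare {W-α, W-γ}: freight cost 469 + fixed 41 = 510.
Compare {W-γ}: freight cost 498 + fixed 23 = 521.
All other subsets cost ≥ 497. Minimum total cost: 486.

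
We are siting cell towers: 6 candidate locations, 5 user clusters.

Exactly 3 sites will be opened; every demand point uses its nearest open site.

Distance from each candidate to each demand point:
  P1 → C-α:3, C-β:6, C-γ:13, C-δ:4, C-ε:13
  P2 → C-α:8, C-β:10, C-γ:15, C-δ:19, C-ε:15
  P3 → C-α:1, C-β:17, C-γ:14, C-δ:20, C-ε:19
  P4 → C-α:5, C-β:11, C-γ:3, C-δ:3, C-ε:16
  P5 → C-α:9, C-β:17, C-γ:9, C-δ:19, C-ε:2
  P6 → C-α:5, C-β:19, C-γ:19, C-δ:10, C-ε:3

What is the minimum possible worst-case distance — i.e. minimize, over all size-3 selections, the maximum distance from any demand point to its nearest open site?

6

Open {P1, P4, P5}.
  Farthest demand point is C-β at distance 6 (to P1); all others are ≤ 6.
With {P1, P4, P6} the worst case is 6.
With {P1, P2, P5} the worst case is 9.
No size-3 selection achieves below 6.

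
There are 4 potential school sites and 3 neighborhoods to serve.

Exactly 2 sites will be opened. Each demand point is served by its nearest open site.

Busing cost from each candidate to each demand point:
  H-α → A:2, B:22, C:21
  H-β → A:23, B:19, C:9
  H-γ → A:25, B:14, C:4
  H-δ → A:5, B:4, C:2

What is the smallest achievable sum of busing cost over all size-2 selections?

8

Open {H-α, H-δ}.
  A→H-α 2, B→H-δ 4, C→H-δ 2  ⇒ total 8.
Compare {H-β, H-δ}: total 11.
Compare {H-γ, H-δ}: total 11.
No size-2 selection does better; minimum is 8.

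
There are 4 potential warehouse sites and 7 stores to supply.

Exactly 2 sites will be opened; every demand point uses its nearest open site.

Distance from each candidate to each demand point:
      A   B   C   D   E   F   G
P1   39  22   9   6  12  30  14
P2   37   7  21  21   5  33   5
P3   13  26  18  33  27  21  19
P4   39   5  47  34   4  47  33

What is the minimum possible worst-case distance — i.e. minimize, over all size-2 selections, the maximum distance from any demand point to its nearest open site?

21

Open {P2, P3}.
  Farthest demand point is D at distance 21 (to P2); all others are ≤ 21.
With {P1, P3} the worst case is 22.
With {P3, P4} the worst case is 33.
No size-2 selection achieves below 21.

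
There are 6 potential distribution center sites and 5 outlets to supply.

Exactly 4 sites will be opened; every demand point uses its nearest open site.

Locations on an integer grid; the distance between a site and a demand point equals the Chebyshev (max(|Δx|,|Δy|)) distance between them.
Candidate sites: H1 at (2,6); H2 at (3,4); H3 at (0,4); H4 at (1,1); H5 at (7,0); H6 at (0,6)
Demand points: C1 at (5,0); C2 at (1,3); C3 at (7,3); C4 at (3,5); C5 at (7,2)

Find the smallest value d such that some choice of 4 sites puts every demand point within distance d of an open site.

3

Open {H1, H2, H3, H5}.
  Farthest demand point is C3 at distance 3 (to H5); all others are ≤ 3.
With {H1, H2, H4, H5} the worst case is 3.
With {H1, H2, H5, H6} the worst case is 3.
No size-4 selection achieves below 3.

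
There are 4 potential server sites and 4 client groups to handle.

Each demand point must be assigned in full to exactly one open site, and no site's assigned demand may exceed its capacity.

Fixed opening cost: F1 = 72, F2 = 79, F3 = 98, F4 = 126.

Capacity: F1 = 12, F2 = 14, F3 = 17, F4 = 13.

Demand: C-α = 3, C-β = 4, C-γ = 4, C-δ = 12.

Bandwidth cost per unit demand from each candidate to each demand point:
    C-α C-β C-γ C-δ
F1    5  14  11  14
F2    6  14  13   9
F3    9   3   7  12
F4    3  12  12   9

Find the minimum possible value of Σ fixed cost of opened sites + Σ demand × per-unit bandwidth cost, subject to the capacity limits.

352

Open {F2, F3}; cheapest assignment that respects the capacities:
  F2 (cap 14, load 12): C-δ — cost 12×9 = 108
  F3 (cap 17, load 11): C-α, C-β, C-γ — cost 3×9 + 4×3 + 4×7 = 67
  Shipping 175, fixed 177 → total 352.
  Any other capacity-feasible assignment to {F2, F3} ships for at least 175.
Compare {F1, F2}: its best feasible assignment gives total 374.
Compare {F1, F3}: its best feasible assignment gives total 385.
Every other set of open sites that can feasibly serve all demand totals ≥ 374 even under its best assignment. Minimum: 352.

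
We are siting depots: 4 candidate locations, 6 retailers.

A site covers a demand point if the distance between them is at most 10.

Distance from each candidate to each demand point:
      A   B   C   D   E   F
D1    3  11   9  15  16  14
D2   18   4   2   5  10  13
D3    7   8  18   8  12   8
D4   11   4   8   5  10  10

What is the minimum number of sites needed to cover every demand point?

Coverage sets (demand points within 10 of each site):
  D1: {A, C}
  D2: {B, C, D, E}
  D3: {A, B, D, F}
  D4: {B, C, D, E, F}
No single site covers all 6 demand points.
But {D1, D4} covers everything, so the minimum is 2.

2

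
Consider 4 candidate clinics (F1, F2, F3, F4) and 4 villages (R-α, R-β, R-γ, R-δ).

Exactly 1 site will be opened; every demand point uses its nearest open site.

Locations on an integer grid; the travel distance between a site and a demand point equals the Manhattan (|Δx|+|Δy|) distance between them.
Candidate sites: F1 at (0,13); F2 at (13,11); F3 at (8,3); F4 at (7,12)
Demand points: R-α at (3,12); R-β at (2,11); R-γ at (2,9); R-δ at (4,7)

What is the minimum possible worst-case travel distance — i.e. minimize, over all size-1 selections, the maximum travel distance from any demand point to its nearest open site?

Open {F4}.
  Farthest demand point is R-γ at travel distance 8 (to F4); all others are ≤ 8.
With {F1} the worst case is 10.
With {F2} the worst case is 13.
No size-1 selection achieves below 8.

8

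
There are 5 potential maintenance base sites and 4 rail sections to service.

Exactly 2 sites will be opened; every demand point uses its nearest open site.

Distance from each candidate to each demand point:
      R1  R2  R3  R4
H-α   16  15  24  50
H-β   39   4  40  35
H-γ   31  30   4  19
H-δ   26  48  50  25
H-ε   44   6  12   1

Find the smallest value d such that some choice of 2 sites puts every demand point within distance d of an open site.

16

Open {H-α, H-ε}.
  Farthest demand point is R1 at distance 16 (to H-α); all others are ≤ 16.
With {H-α, H-γ} the worst case is 19.
With {H-α, H-δ} the worst case is 25.
No size-2 selection achieves below 16.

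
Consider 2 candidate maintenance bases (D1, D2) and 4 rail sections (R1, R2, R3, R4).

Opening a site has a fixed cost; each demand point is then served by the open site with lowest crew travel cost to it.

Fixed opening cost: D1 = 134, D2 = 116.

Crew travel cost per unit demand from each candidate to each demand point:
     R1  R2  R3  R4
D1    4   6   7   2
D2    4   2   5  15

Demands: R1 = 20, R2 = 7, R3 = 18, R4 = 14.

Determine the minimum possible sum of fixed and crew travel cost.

410

Open {D1}: assign each demand point to its cheapest open site.
  R1→D1 20×4=80, R2→D1 7×6=42, R3→D1 18×7=126, R4→D1 14×2=28
  crew travel cost 276, fixed 134 → total 410.
Compare {D1, D2}: crew travel cost 212 + fixed 250 = 462.
Compare {D2}: crew travel cost 394 + fixed 116 = 510.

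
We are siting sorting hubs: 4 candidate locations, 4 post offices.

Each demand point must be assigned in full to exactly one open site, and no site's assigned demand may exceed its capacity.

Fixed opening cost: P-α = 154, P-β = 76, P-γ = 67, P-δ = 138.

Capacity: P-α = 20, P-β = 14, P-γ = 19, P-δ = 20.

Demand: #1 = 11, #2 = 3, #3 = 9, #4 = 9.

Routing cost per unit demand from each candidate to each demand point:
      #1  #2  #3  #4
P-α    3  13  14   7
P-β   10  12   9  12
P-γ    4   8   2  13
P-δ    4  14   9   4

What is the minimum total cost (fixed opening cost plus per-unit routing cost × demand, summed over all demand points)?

Open {P-γ, P-δ}; cheapest assignment that respects the capacities:
  P-γ (cap 19, load 12): #2, #3 — cost 3×8 + 9×2 = 42
  P-δ (cap 20, load 20): #1, #4 — cost 11×4 + 9×4 = 80
  Shipping 122, fixed 205 → total 327.
  Any other capacity-feasible assignment to {P-γ, P-δ} ships for at least 122.
Compare {P-α, P-γ}: its best feasible assignment gives total 359.
Compare {P-β, P-γ, P-δ}: its best feasible assignment gives total 403.
Every other set of open sites that can feasibly serve all demand totals ≥ 359 even under its best assignment. Minimum: 327.

327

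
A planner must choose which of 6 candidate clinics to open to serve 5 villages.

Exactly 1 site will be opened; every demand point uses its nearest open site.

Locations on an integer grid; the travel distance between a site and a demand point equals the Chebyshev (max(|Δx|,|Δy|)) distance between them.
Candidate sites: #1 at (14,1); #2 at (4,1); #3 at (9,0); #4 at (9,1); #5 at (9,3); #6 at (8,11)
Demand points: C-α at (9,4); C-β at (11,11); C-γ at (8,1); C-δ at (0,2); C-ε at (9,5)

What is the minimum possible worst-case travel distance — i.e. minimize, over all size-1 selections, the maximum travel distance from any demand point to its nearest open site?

9

Open {#5}.
  Farthest demand point is C-δ at travel distance 9 (to #5); all others are ≤ 9.
With {#2} the worst case is 10.
With {#4} the worst case is 10.
No size-1 selection achieves below 9.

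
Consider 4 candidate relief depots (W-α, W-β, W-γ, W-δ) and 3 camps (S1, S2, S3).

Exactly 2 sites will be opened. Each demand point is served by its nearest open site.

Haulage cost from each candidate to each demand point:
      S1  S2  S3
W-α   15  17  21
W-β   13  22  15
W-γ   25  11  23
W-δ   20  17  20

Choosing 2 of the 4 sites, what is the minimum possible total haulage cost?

39

Open {W-β, W-γ}.
  S1→W-β 13, S2→W-γ 11, S3→W-β 15  ⇒ total 39.
Compare {W-α, W-β}: total 45.
Compare {W-β, W-δ}: total 45.
No size-2 selection does better; minimum is 39.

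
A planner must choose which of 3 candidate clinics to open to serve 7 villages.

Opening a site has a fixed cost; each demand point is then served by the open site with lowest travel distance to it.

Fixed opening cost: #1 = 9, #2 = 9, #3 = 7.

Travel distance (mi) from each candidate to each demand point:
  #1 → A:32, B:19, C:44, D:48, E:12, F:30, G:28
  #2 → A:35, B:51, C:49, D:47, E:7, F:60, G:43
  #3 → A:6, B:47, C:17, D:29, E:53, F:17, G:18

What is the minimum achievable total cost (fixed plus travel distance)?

Open {#1, #3}: assign each demand point to its cheapest open site.
  A→#3 6, B→#1 19, C→#3 17, D→#3 29, E→#1 12, F→#3 17, G→#3 18
  travel distance 118, fixed 16 → total 134.
Compare {#1, #2, #3}: travel distance 113 + fixed 25 = 138.
Compare {#2, #3}: travel distance 141 + fixed 16 = 157.
Compare {#3}: travel distance 187 + fixed 7 = 194.
All other subsets cost ≥ 138. Minimum total cost: 134.

134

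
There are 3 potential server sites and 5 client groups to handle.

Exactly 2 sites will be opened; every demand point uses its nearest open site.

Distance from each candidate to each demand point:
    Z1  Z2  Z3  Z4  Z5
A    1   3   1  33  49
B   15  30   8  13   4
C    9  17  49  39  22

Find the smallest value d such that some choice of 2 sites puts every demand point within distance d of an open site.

13

Open {A, B}.
  Farthest demand point is Z4 at distance 13 (to B); all others are ≤ 13.
With {B, C} the worst case is 17.
With {A, C} the worst case is 33.
No size-2 selection achieves below 13.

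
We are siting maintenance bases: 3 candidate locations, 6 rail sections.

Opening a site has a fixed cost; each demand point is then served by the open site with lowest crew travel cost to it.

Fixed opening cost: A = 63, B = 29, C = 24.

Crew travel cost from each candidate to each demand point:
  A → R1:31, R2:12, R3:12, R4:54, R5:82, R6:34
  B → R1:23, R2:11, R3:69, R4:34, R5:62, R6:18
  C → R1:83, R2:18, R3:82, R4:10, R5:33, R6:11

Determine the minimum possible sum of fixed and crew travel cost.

Open {A, C}: assign each demand point to its cheapest open site.
  R1→A 31, R2→A 12, R3→A 12, R4→C 10, R5→C 33, R6→C 11
  crew travel cost 109, fixed 87 → total 196.
Compare {B, C}: crew travel cost 157 + fixed 53 = 210.
Compare {A, B, C}: crew travel cost 100 + fixed 116 = 216.
Compare {B}: crew travel cost 217 + fixed 29 = 246.
All other subsets cost ≥ 210. Minimum total cost: 196.

196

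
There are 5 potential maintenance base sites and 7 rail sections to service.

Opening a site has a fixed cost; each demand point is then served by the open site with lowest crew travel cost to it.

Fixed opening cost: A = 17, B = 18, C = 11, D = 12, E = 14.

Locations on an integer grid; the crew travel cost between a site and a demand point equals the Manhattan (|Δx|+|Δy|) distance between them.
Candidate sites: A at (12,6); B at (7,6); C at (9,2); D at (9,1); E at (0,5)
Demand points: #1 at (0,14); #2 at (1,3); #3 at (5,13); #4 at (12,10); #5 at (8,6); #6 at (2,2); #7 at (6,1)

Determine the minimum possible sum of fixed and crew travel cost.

Open {B, E}: assign each demand point to its cheapest open site.
  #1→E 9, #2→E 3, #3→B 9, #4→B 9, #5→B 1, #6→E 5, #7→B 6
  crew travel cost 42, fixed 32 → total 74.
Compare {C, E}: crew travel cost 50 + fixed 25 = 75.
Compare {B}: crew travel cost 58 + fixed 18 = 76.
Compare {D, E}: crew travel cost 51 + fixed 26 = 77.
All other subsets cost ≥ 75. Minimum total cost: 74.

74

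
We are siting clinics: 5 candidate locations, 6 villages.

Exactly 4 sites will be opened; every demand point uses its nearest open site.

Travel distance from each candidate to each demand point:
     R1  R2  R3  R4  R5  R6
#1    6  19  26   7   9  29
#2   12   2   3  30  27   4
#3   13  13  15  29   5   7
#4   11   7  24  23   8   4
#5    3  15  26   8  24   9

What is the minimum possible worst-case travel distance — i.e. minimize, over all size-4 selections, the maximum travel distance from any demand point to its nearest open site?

7

Open {#1, #2, #3, #4}.
  Farthest demand point is R4 at travel distance 7 (to #1); all others are ≤ 7.
With {#1, #2, #3, #5} the worst case is 7.
With {#1, #2, #4, #5} the worst case is 8.
No size-4 selection achieves below 7.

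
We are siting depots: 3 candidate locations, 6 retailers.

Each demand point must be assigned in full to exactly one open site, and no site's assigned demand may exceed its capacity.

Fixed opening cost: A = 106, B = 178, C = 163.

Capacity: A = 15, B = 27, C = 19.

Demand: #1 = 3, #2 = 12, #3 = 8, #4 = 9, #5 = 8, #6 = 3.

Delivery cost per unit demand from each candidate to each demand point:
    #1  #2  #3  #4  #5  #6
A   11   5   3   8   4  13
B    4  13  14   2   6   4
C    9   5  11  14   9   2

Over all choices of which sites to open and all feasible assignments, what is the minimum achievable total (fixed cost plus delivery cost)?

612

Open {B, C}; cheapest assignment that respects the capacities:
  B (cap 27, load 25): #3, #4, #5 — cost 8×14 + 9×2 + 8×6 = 178
  C (cap 19, load 18): #1, #2, #6 — cost 3×9 + 12×5 + 3×2 = 93
  Shipping 271, fixed 341 → total 612.
  Any other capacity-feasible assignment to {B, C} ships for at least 271.
Compare {A, B, C}: its best feasible assignment gives total 615.
Every other set of open sites that can feasibly serve all demand totals ≥ 615 even under its best assignment. Minimum: 612.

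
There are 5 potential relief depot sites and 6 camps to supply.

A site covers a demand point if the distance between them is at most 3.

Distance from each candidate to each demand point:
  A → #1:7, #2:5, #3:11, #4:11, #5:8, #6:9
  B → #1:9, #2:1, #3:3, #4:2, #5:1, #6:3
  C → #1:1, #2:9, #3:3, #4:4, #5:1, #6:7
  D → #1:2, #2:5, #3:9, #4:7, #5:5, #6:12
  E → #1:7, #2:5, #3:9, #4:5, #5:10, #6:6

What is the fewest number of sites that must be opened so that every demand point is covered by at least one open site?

2

Coverage sets (demand points within 3 of each site):
  A: {}
  B: {#2, #3, #4, #5, #6}
  C: {#1, #3, #5}
  D: {#1}
  E: {}
No single site covers all 6 demand points.
But {B, C} covers everything, so the minimum is 2.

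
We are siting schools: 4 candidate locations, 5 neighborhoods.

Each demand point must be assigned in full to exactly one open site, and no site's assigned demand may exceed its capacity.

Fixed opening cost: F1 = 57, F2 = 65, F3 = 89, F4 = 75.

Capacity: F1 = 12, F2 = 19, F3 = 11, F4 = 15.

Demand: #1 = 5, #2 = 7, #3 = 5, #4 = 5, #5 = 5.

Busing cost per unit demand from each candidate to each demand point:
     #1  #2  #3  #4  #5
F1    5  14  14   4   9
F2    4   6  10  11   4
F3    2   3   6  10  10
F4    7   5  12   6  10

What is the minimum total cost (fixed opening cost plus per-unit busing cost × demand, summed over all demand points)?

279

Open {F1, F2}; cheapest assignment that respects the capacities:
  F1 (cap 12, load 10): #1, #4 — cost 5×5 + 5×4 = 45
  F2 (cap 19, load 17): #2, #3, #5 — cost 7×6 + 5×10 + 5×4 = 112
  Shipping 157, fixed 122 → total 279.
  Any other capacity-feasible assignment to {F1, F2} ships for at least 157.
Compare {F2, F4}: its best feasible assignment gives total 295.
Compare {F2, F3}: its best feasible assignment gives total 311.
Every other set of open sites that can feasibly serve all demand totals ≥ 295 even under its best assignment. Minimum: 279.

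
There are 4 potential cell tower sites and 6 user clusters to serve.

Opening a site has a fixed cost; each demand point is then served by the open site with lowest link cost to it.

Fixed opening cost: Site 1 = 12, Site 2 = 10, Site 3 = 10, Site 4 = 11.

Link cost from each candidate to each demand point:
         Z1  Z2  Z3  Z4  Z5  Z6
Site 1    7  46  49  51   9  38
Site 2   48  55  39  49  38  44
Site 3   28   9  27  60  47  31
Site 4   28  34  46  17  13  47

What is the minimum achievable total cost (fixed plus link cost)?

133

Open {Site 1, Site 3, Site 4}: assign each demand point to its cheapest open site.
  Z1→Site 1 7, Z2→Site 3 9, Z3→Site 3 27, Z4→Site 4 17, Z5→Site 1 9, Z6→Site 3 31
  link cost 100, fixed 33 → total 133.
Compare {Site 1, Site 2, Site 3, Site 4}: link cost 100 + fixed 43 = 143.
Compare {Site 3, Site 4}: link cost 125 + fixed 21 = 146.
Compare {Site 1, Site 3}: link cost 134 + fixed 22 = 156.
All other subsets cost ≥ 143. Minimum total cost: 133.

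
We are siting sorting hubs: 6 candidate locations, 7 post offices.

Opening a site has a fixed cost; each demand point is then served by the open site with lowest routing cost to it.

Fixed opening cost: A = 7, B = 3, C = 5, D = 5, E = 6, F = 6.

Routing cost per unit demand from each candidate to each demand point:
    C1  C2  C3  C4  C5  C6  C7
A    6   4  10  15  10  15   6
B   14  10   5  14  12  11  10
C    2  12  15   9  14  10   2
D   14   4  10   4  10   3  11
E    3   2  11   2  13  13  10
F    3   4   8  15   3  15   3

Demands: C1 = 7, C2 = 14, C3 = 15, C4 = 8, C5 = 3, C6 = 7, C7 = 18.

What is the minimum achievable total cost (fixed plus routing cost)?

224

Open {B, C, D, E, F}: assign each demand point to its cheapest open site.
  C1→C 7×2=14, C2→E 14×2=28, C3→B 15×5=75, C4→E 8×2=16, C5→F 3×3=9, C6→D 7×3=21, C7→C 18×2=36
  routing cost 199, fixed 25 → total 224.
Compare {A, B, C, D, E, F}: routing cost 199 + fixed 32 = 231.
Compare {B, C, D, E}: routing cost 220 + fixed 19 = 239.
Compare {B, D, E, F}: routing cost 224 + fixed 20 = 244.
All other subsets cost ≥ 231. Minimum total cost: 224.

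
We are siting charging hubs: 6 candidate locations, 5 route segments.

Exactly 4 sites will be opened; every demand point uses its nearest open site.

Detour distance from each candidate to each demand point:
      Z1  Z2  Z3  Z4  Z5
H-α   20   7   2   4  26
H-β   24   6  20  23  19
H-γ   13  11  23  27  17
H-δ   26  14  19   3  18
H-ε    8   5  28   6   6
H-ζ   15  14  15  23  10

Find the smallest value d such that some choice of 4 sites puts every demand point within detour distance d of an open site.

Open {H-α, H-β, H-γ, H-ε}.
  Farthest demand point is Z1 at detour distance 8 (to H-ε); all others are ≤ 8.
With {H-α, H-β, H-δ, H-ε} the worst case is 8.
With {H-α, H-β, H-ε, H-ζ} the worst case is 8.
No size-4 selection achieves below 8.

8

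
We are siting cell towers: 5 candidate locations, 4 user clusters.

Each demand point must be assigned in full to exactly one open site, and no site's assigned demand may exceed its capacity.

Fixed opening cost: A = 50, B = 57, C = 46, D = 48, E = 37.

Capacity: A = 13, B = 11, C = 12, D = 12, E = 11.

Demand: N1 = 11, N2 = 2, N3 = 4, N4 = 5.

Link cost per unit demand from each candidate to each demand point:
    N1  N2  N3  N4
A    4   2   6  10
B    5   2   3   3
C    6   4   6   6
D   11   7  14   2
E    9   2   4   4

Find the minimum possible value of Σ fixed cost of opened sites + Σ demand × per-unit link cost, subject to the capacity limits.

Open {A, E}; cheapest assignment that respects the capacities:
  A (cap 13, load 13): N1, N2 — cost 11×4 + 2×2 = 48
  E (cap 11, load 9): N3, N4 — cost 4×4 + 5×4 = 36
  Shipping 84, fixed 87 → total 171.
  Any other capacity-feasible assignment to {A, E} ships for at least 84.
Compare {A, B}: its best feasible assignment gives total 182.
Compare {B, E}: its best feasible assignment gives total 189.
Every other set of open sites that can feasibly serve all demand totals ≥ 182 even under its best assignment. Minimum: 171.

171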